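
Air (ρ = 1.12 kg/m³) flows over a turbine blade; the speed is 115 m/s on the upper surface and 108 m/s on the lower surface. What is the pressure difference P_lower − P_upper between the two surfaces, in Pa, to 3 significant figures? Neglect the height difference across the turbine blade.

The pressure is lower where the speed is higher: ΔP = ½ρ(v_up² − v_low²).
ΔP = ½·1.12·(115² − 108²) = 874 Pa.

ΔP = 874 Pa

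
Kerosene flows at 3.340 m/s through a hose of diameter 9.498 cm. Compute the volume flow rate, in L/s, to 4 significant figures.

23.66 L/s

Q = A·v = 0.007085 m² × 3.340 m/s = 0.02366 m³/s.
Converting: 0.02366 m³/s × 1000 = 23.66 L/s.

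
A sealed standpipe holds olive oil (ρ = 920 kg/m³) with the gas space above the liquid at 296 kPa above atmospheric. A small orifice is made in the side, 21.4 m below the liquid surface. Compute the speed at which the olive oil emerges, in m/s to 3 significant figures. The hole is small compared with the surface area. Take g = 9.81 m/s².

v ≈ 32.6 m/s

Take point 1 at the surface (v₁ ≈ 0) and point 2 at the hole (at atmospheric pressure). Bernoulli: P₁ + ρg h = P_atm + ½ρv₂².
With P₁ − P_atm = 296000 Pa, v₂ = √(2gh + 2ΔP/ρ) = √(2·9.81·21.4 + 2·296000/920) = 32.6 m/s.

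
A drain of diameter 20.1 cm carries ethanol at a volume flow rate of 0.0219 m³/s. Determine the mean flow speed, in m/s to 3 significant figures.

Q = 0.0219 m³/s = 0.0219 m³/s.
v = Q/A = 0.0219 / 0.0317 = 0.690 m/s.

0.690 m/s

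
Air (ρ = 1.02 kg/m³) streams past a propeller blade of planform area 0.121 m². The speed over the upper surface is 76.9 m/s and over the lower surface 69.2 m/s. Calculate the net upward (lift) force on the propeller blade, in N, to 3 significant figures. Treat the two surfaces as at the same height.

From P + ½ρv² = const at equal height, P_low − P_up = ½ρ(v_up² − v_low²).
ΔP = ½·1.02·(76.9² − 69.2²) = 574 Pa.
Lift = ΔP · A = 574 × 0.121 = 69.4 N.

F = 69.4 N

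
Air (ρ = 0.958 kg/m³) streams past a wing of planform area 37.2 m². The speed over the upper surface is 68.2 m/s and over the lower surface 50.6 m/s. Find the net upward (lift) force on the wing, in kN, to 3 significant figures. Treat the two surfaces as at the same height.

From P + ½ρv² = const at equal height, P_low − P_up = ½ρ(v_up² − v_low²).
ΔP = ½·0.958·(68.2² − 50.6²) = 1000 Pa.
Lift = ΔP · A = 1000 × 37.2 = 37300 N.

37.3 kN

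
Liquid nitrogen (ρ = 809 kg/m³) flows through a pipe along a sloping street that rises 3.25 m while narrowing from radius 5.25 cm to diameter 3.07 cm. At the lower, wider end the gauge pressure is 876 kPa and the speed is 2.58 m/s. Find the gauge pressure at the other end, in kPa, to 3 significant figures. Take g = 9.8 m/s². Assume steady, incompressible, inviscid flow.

By continuity, v₂ = v₁·A₁/A₂ = 2.58·(86.6/7.40) = 30.2 m/s.
Applying Bernoulli between the two ends and solving for P₂: P₂ = P₁ + ½ρ(v₁² − v₂²) − ρgΔh.
P₂ = 876000 + ½·809·(2.58² − 30.2²) − 809·9.8·(+3.25) = 876000 + (-366000) − (25800) = 484000 Pa.

P₂ ≈ 484 kPa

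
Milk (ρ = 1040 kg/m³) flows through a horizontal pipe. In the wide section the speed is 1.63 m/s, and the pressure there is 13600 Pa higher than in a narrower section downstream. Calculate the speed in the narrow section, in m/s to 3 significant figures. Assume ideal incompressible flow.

Along the level pipe P + ½ρv² is conserved, hence v₂² = v₁² + 2(P₁ − P₂)/ρ.
v₂ = √(1.63² + 2·13600/1040) = √(2.66 + 26.2) = 5.37 m/s.

v₂ ≈ 5.37 m/s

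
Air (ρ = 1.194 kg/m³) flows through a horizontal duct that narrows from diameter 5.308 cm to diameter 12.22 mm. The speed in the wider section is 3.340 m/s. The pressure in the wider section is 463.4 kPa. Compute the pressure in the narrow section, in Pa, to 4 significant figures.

By continuity, v₂ = v₁·A₁/A₂ = 3.340·(22.13/1.173) = 63.02 m/s.
Bernoulli (h₁ = h₂): P₁ − P₂ = ½ρ(v₂² − v₁²).
P₂ = P₁ − ½ρ(v₂² − v₁²) = 463400 − ½·1.194·(63.02² − 3.340²) = 463400 − 2364 = 461000 Pa.

461000 Pa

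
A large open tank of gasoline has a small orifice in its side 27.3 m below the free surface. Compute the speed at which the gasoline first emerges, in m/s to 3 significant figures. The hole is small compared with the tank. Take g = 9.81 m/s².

23.1 m/s

With the surface at rest and both surface and jet at atmospheric pressure, Bernoulli gives ρg h = ½ρv², so v = √(2gh) = √(2·9.81·27.3) = 23.1 m/s.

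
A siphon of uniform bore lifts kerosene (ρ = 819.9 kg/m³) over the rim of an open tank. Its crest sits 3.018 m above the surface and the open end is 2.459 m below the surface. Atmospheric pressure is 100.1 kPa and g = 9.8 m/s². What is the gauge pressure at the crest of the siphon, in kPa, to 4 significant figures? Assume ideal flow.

P_gauge ≈ -44.01 kPa

From the surface to the outlet (both open to atmosphere, surface at rest): v = √(2g·h_out) = √(2·9.8·2.459) = 6.942 m/s.
With constant cross-section the crest speed equals v; applying Bernoulli from the surface up to the crest, P_top = P_atm − ½ρv² − ρg·h_top.
P_top = 100100 − ½·819.9·6.942² − 819.9·9.8·3.018 = 56090 Pa. So P_gauge = P_top − P_atm = -44010 Pa.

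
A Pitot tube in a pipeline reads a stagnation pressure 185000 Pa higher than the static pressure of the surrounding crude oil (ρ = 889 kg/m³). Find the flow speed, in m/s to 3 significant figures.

Bernoulli between the free stream and the stagnation point: ½ρv² = P_stag − P_static.
v = √(2ΔP/ρ) = √(2·185000/889) = 20.4 m/s.

v ≈ 20.4 m/s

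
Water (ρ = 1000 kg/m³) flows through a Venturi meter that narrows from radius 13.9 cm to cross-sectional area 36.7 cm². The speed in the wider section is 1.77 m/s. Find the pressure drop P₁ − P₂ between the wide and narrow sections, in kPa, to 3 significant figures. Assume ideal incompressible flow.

ΔP = 427 kPa

Continuity gives A₁v₁ = A₂v₂, so v₂ = (607 cm²)/(36.7 cm²) × 1.77 m/s = 29.3 m/s.
The pipe is horizontal, so Bernoulli reduces to P₁ + ½ρv₁² = P₂ + ½ρv₂².
P₁ − P₂ = ½·1000·(29.3² − 1.77²) = ½·1000·854 = 427000 Pa.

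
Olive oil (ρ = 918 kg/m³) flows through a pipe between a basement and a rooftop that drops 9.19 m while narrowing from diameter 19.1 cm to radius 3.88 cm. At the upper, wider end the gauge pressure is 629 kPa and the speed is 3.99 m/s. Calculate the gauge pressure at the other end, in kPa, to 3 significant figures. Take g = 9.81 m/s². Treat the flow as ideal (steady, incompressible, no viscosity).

451 kPa

The volume flow rate is constant, so v₂ = (A₁/A₂)v₁ = (287/47.3)·3.99 = 24.2 m/s.
Bernoulli: P₁ + ½ρv₁² + ρg h₁ = P₂ + ½ρv₂² + ρg h₂, so P₂ = P₁ + ½ρ(v₁² − v₂²) − ρg(h₂ − h₁).
P₂ = 629000 + ½·918·(3.99² − 24.2²) − 918·9.81·(−9.19) = 629000 + (-261000) − (-82800) = 451000 Pa.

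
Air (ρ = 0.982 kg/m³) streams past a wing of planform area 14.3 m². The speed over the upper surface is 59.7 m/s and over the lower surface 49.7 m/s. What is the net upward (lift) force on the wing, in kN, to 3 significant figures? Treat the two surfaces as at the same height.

F ≈ 7.68 kN

The faster flow above has the lower pressure; Bernoulli (same height) gives ΔP = ½ρ(v_up² − v_low²).
ΔP = ½·0.982·(59.7² − 49.7²) = 537 Pa.
Lift = ΔP · A = 537 × 14.3 = 7680 N.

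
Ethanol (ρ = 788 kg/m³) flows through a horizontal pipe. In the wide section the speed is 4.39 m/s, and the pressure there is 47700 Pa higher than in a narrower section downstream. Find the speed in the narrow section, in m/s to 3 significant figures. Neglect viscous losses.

v₂ = 11.8 m/s

Horizontal Bernoulli: P₁ + ½ρv₁² = P₂ + ½ρv₂², so v₂² = v₁² + 2(P₁ − P₂)/ρ.
v₂ = √(4.39² + 2·47700/788) = √(19.3 + 121) = 11.8 m/s.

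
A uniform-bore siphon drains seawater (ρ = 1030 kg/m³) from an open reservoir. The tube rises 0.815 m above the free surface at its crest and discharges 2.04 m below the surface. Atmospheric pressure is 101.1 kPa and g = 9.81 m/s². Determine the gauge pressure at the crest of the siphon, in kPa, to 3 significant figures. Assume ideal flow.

The outlet speed comes from Torricelli: v = √(2g·2.04) = 6.33 m/s.
Continuity keeps v the same throughout the tube; from surface to crest, P_atm + 0 = P_top + ½ρv² + ρg·h_top.
P_top = 101100 − ½·1030·6.33² − 1030·9.81·0.815 = 72300 Pa. So P_gauge = P_top − P_atm = -28800 Pa.

-28.8 kPa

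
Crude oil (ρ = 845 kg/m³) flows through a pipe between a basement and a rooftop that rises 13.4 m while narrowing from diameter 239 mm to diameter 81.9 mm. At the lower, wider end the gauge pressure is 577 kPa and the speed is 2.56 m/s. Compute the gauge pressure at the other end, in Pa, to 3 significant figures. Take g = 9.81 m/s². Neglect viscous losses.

P₂ = 268000 Pa

Mass conservation (A₁v₁ = A₂v₂) gives v₂ = 2.56 × 449/52.7 = 21.8 m/s.
Energy conservation along the streamline gives P₂ = P₁ − ½ρ(v₂² − v₁²) − ρg(h₂ − h₁).
P₂ = 577000 + ½·845·(2.56² − 21.8²) − 845·9.81·(+13.4) = 577000 + (-198000) − (111000) = 268000 Pa.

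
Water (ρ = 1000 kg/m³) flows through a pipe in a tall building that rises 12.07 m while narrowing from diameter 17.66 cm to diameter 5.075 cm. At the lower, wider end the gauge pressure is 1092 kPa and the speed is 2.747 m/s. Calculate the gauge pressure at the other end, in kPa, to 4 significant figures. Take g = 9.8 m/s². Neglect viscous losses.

424.3 kPa

The volume flow rate is constant, so v₂ = (A₁/A₂)v₁ = (244.9/20.23)·2.747 = 33.26 m/s.
Bernoulli: P₁ + ½ρv₁² + ρg h₁ = P₂ + ½ρv₂² + ρg h₂, so P₂ = P₁ + ½ρ(v₁² − v₂²) − ρg(h₂ − h₁).
P₂ = 1092000 + ½·1000·(2.747² − 33.26²) − 1000·9.8·(+12.07) = 1092000 + (-549500) − (118300) = 424300 Pa.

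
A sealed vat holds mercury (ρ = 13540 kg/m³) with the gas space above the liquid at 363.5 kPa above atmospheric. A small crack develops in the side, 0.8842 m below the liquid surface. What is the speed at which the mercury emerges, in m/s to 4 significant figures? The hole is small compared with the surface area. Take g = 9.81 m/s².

Take point 1 at the surface (v₁ ≈ 0) and point 2 at the hole (at atmospheric pressure). Bernoulli: P₁ + ρg h = P_atm + ½ρv₂².
With P₁ − P_atm = 363500 Pa, v₂ = √(2gh + 2ΔP/ρ) = √(2·9.81·0.8842 + 2·363500/13540) = 8.429 m/s.

v = 8.429 m/s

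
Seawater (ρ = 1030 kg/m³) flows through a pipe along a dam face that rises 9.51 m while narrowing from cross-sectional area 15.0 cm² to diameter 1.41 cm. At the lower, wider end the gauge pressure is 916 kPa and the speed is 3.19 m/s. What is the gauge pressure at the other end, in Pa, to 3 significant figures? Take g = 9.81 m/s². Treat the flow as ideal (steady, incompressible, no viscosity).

P₂ ≈ 342000 Pa

The volume flow rate is constant, so v₂ = (A₁/A₂)v₁ = (15.0/1.56)·3.19 = 30.6 m/s.
Applying Bernoulli between the two ends and solving for P₂: P₂ = P₁ + ½ρ(v₁² − v₂²) − ρgΔh.
P₂ = 916000 + ½·1030·(3.19² − 30.6²) − 1030·9.81·(+9.51) = 916000 + (-478000) − (96100) = 342000 Pa.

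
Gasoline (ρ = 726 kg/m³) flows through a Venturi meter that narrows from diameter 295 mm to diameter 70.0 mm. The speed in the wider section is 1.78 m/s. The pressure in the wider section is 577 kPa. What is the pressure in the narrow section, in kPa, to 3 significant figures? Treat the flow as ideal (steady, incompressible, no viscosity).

P₂ = 215 kPa

Mass conservation (A₁v₁ = A₂v₂) gives v₂ = 1.78 × 683/38.5 = 31.6 m/s.
Bernoulli (h₁ = h₂): P₁ − P₂ = ½ρ(v₂² − v₁²).
P₂ = P₁ − ½ρ(v₂² − v₁²) = 577000 − ½·726·(31.6² − 1.78²) = 577000 − 362000 = 215000 Pa.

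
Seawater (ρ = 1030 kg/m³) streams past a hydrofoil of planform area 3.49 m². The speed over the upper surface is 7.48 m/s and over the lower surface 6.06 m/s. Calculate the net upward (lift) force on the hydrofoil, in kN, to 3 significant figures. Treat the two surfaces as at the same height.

34.6 kN

From P + ½ρv² = const at equal height, P_low − P_up = ½ρ(v_up² − v_low²).
ΔP = ½·1030·(7.48² − 6.06²) = 9900 Pa.
Lift = ΔP · A = 9900 × 3.49 = 34600 N.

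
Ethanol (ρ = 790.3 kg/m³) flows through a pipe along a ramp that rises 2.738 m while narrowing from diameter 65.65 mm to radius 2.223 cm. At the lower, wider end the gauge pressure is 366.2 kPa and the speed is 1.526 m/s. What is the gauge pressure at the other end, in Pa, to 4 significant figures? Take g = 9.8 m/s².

P₂ = 341500 Pa

The volume flow rate is constant, so v₂ = (A₁/A₂)v₁ = (33.85/15.52)·1.526 = 3.327 m/s.
Energy conservation along the streamline gives P₂ = P₁ − ½ρ(v₂² − v₁²) − ρg(h₂ − h₁).
P₂ = 366200 + ½·790.3·(1.526² − 3.327²) − 790.3·9.8·(+2.738) = 366200 + (-3454) − (21210) = 341500 Pa.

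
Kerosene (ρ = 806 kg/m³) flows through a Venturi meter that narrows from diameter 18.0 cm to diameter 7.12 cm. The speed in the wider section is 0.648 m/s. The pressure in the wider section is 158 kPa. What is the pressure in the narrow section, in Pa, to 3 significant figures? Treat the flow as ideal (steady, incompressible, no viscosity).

Mass conservation (A₁v₁ = A₂v₂) gives v₂ = 0.648 × 254/39.8 = 4.14 m/s.
Bernoulli (h₁ = h₂): P₁ − P₂ = ½ρ(v₂² − v₁²).
P₂ = P₁ − ½ρ(v₂² − v₁²) = 158000 − ½·806·(4.14² − 0.648²) = 158000 − 6740 = 151000 Pa.

151000 Pa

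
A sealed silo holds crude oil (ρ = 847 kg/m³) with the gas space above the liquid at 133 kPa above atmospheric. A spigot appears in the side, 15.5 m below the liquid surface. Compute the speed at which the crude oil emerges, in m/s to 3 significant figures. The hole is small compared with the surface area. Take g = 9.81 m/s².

v ≈ 24.9 m/s

Take point 1 at the surface (v₁ ≈ 0) and point 2 at the hole (at atmospheric pressure). Bernoulli: P₁ + ρg h = P_atm + ½ρv₂².
With P₁ − P_atm = 133000 Pa, v₂ = √(2gh + 2ΔP/ρ) = √(2·9.81·15.5 + 2·133000/847) = 24.9 m/s.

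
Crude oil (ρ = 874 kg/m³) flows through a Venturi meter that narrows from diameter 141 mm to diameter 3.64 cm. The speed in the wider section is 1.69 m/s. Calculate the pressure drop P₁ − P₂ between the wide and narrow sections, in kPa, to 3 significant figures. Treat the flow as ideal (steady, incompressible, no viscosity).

Mass conservation (A₁v₁ = A₂v₂) gives v₂ = 1.69 × 156/10.4 = 25.4 m/s.
The pipe is horizontal, so Bernoulli reduces to P₁ + ½ρv₁² = P₂ + ½ρv₂².
P₁ − P₂ = ½·874·(25.4² − 1.69²) = ½·874·640 = 280000 Pa.

ΔP = 280 kPa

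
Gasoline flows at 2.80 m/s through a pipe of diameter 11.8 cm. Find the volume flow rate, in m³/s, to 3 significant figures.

Q = A·v = 0.0109 m² × 2.80 m/s = 0.0306 m³/s.

Q = 0.0306 m³/s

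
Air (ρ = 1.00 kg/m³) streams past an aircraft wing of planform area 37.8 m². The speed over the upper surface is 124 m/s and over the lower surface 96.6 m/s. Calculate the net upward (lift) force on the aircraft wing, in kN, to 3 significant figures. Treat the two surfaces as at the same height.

With equal heights on the two surfaces, Bernoulli gives P_lower − P_upper = ½ρ(v_upper² − v_lower²).
ΔP = ½·1.00·(124² − 96.6²) = 3020 Pa.
Lift = ΔP · A = 3020 × 37.8 = 114000 N.

F = 114 kN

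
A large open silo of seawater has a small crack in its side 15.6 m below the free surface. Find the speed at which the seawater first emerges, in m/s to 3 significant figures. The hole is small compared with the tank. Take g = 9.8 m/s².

v = 17.5 m/s

The surface is effectively still and both ends are open, so ½v² = gh and v = √(2·9.8·15.6) = 17.5 m/s.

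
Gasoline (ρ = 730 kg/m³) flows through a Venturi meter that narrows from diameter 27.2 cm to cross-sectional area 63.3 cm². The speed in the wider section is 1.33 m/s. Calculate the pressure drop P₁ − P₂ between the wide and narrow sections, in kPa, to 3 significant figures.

ΔP ≈ 53.8 kPa

The volume flow rate is constant, so v₂ = (A₁/A₂)v₁ = (581/63.3)·1.33 = 12.2 m/s.
Along the horizontal streamline, P + ½ρv² is constant.
P₁ − P₂ = ½·730·(12.2² − 1.33²) = ½·730·147 = 53800 Pa.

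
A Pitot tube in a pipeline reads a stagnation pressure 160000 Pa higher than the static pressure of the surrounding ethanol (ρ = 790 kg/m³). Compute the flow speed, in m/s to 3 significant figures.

v = 20.1 m/s

At the stagnation point the flow is brought to rest, so Bernoulli gives P_stag − P_static = ½ρv².
v = √(2ΔP/ρ) = √(2·160000/790) = 20.1 m/s.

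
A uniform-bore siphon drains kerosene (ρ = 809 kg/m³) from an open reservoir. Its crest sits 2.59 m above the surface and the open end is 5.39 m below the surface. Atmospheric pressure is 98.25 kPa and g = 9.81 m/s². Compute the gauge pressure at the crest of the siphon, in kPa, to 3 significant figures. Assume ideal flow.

P_gauge = -63.3 kPa

The outlet speed comes from Torricelli: v = √(2g·5.39) = 10.3 m/s.
Continuity keeps v the same throughout the tube; from surface to crest, P_atm + 0 = P_top + ½ρv² + ρg·h_top.
P_top = 98250 − ½·809·10.3² − 809·9.81·2.59 = 34900 Pa. So P_gauge = P_top − P_atm = -63300 Pa.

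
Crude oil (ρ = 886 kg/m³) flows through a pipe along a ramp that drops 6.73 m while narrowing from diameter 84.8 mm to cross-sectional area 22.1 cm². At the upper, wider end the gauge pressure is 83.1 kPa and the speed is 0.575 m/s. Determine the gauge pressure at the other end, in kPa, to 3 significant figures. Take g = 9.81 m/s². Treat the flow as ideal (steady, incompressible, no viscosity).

P₂ = 141 kPa

Mass conservation (A₁v₁ = A₂v₂) gives v₂ = 0.575 × 56.5/22.1 = 1.47 m/s.
Energy conservation along the streamline gives P₂ = P₁ − ½ρ(v₂² − v₁²) − ρg(h₂ − h₁).
P₂ = 83100 + ½·886·(0.575² − 1.47²) − 886·9.81·(−6.73) = 83100 + (-810) − (-58500) = 141000 Pa.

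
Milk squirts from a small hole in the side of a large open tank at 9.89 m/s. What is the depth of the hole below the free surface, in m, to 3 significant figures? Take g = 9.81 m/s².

Torricelli: v = √(2gh), so h = v²/(2g).
h = 9.89²/(2·9.81) = 97.8/19.62 = 4.99 m.

h = 4.99 m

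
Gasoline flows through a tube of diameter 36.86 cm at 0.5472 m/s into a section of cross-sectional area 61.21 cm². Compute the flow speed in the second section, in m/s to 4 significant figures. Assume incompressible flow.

v₂ ≈ 9.539 m/s

Mass conservation (A₁v₁ = A₂v₂) gives v₂ = 0.5472 × 1067/61.21 = 9.539 m/s.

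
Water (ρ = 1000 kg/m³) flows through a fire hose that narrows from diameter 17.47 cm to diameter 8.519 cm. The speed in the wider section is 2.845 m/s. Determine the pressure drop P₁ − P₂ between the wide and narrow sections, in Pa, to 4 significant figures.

Continuity gives A₁v₁ = A₂v₂, so v₂ = (239.7 cm²)/(57.00 cm²) × 2.845 m/s = 11.96 m/s.
Along the horizontal streamline, P + ½ρv² is constant.
P₁ − P₂ = ½·1000·(11.96² − 2.845²) = ½·1000·135.1 = 67530 Pa.

ΔP = 67530 Pa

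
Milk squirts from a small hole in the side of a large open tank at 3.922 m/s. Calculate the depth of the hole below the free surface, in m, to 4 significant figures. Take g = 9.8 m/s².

Inverting v = √(2gh) gives h = v² / 2g.
h = 3.922²/(2·9.8) = 15.38/19.60 = 0.7848 m.

h ≈ 0.7848 m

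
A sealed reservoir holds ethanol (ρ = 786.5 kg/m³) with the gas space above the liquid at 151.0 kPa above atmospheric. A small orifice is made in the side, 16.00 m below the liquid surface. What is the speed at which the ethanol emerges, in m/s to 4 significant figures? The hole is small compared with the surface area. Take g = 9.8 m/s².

Take point 1 at the surface (v₁ ≈ 0) and point 2 at the hole (at atmospheric pressure). Bernoulli: P₁ + ρg h = P_atm + ½ρv₂².
With P₁ − P_atm = 151000 Pa, v₂ = √(2gh + 2ΔP/ρ) = √(2·9.8·16.00 + 2·151000/786.5) = 26.41 m/s.

26.41 m/s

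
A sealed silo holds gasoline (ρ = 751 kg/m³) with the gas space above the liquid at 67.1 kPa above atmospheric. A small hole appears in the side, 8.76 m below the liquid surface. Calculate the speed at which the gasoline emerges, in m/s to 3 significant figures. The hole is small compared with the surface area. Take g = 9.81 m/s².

Take point 1 at the surface (v₁ ≈ 0) and point 2 at the hole (at atmospheric pressure). Bernoulli: P₁ + ρg h = P_atm + ½ρv₂².
With P₁ − P_atm = 67100 Pa, v₂ = √(2gh + 2ΔP/ρ) = √(2·9.81·8.76 + 2·67100/751) = 18.7 m/s.

v ≈ 18.7 m/s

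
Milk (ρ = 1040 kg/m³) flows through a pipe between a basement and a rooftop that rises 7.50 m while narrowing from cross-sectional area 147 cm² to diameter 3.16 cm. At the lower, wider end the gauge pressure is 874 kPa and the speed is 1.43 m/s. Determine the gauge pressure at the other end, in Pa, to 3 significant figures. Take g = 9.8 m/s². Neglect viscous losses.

425000 Pa

By continuity, v₂ = v₁·A₁/A₂ = 1.43·(147/7.84) = 26.8 m/s.
Bernoulli: P₁ + ½ρv₁² + ρg h₁ = P₂ + ½ρv₂² + ρg h₂, so P₂ = P₁ + ½ρ(v₁² − v₂²) − ρg(h₂ − h₁).
P₂ = 874000 + ½·1040·(1.43² − 26.8²) − 1040·9.8·(+7.50) = 874000 + (-373000) − (76400) = 425000 Pa.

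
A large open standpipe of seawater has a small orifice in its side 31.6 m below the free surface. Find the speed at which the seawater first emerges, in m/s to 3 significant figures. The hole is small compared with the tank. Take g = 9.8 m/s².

The surface is effectively still and both ends are open, so ½v² = gh and v = √(2·9.8·31.6) = 24.9 m/s.

v ≈ 24.9 m/s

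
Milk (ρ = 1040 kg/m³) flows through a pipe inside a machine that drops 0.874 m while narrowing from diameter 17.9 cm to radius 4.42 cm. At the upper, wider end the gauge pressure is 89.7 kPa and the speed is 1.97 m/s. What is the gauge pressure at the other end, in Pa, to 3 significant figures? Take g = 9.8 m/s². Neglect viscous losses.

66700 Pa

Continuity gives A₁v₁ = A₂v₂, so v₂ = (252 cm²)/(61.4 cm²) × 1.97 m/s = 8.08 m/s.
Bernoulli: P₁ + ½ρv₁² + ρg h₁ = P₂ + ½ρv₂² + ρg h₂, so P₂ = P₁ + ½ρ(v₁² − v₂²) − ρg(h₂ − h₁).
P₂ = 89700 + ½·1040·(1.97² − 8.08²) − 1040·9.8·(−0.874) = 89700 + (-31900) − (-8910) = 66700 Pa.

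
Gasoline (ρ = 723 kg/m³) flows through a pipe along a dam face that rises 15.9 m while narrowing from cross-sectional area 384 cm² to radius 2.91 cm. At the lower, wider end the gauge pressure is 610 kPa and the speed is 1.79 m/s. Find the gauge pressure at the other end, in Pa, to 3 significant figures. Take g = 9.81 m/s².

Continuity gives A₁v₁ = A₂v₂, so v₂ = (384 cm²)/(26.6 cm²) × 1.79 m/s = 25.8 m/s.
Bernoulli: P₁ + ½ρv₁² + ρg h₁ = P₂ + ½ρv₂² + ρg h₂, so P₂ = P₁ + ½ρ(v₁² − v₂²) − ρg(h₂ − h₁).
P₂ = 610000 + ½·723·(1.79² − 25.8²) − 723·9.81·(+15.9) = 610000 + (-240000) − (113000) = 257000 Pa.

257000 Pa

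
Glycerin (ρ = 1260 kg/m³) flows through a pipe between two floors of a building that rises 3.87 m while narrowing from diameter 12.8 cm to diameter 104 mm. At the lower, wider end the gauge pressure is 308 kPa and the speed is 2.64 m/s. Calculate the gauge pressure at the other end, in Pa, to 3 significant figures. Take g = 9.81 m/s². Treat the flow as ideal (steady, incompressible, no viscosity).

P₂ = 254000 Pa

By continuity, v₂ = v₁·A₁/A₂ = 2.64·(129/84.9) = 4.00 m/s.
Bernoulli: P₁ + ½ρv₁² + ρg h₁ = P₂ + ½ρv₂² + ρg h₂, so P₂ = P₁ + ½ρ(v₁² − v₂²) − ρg(h₂ − h₁).
P₂ = 308000 + ½·1260·(2.64² − 4.00²) − 1260·9.81·(+3.87) = 308000 + (-5680) − (47800) = 254000 Pa.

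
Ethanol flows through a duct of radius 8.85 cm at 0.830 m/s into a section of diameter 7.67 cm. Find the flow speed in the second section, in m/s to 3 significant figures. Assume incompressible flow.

The volume flow rate is constant, so v₂ = (A₁/A₂)v₁ = (246/46.2)·0.830 = 4.42 m/s.

4.42 m/s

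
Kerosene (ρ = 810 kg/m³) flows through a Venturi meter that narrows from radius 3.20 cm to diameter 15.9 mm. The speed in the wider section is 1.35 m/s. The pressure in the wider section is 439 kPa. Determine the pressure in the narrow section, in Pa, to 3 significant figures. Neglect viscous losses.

246000 Pa

Continuity gives A₁v₁ = A₂v₂, so v₂ = (32.2 cm²)/(1.99 cm²) × 1.35 m/s = 21.9 m/s.
The pipe is horizontal, so Bernoulli reduces to P₁ + ½ρv₁² = P₂ + ½ρv₂².
P₂ = P₁ − ½ρ(v₂² − v₁²) = 439000 − ½·810·(21.9² − 1.35²) = 439000 − 193000 = 246000 Pa.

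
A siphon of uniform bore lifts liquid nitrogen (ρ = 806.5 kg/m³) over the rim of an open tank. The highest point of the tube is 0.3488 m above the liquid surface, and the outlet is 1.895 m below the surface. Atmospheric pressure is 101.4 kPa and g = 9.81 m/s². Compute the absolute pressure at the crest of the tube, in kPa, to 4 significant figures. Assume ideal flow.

From the surface to the outlet (both open to atmosphere, surface at rest): v = √(2g·h_out) = √(2·9.81·1.895) = 6.098 m/s.
Continuity keeps v the same throughout the tube; from surface to crest, P_atm + 0 = P_top + ½ρv² + ρg·h_top.
P_top = 101400 − ½·806.5·6.098² − 806.5·9.81·0.3488 = 83650 Pa.

P_top = 83.65 kPa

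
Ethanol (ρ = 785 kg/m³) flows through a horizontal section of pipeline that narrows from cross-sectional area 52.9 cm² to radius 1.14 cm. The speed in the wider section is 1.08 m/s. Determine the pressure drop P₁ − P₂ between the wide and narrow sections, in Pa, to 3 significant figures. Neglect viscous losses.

ΔP ≈ 76400 Pa

Continuity gives A₁v₁ = A₂v₂, so v₂ = (52.9 cm²)/(4.08 cm²) × 1.08 m/s = 14.0 m/s.
Along the horizontal streamline, P + ½ρv² is constant.
P₁ − P₂ = ½·785·(14.0² − 1.08²) = ½·785·195 = 76400 Pa.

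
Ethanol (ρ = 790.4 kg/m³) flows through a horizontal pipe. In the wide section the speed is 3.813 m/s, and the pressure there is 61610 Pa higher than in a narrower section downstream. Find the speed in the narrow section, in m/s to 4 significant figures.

v₂ = 13.06 m/s

Horizontal Bernoulli: P₁ + ½ρv₁² = P₂ + ½ρv₂², so v₂² = v₁² + 2(P₁ − P₂)/ρ.
v₂ = √(3.813² + 2·61610/790.4) = √(14.54 + 155.9) = 13.06 m/s.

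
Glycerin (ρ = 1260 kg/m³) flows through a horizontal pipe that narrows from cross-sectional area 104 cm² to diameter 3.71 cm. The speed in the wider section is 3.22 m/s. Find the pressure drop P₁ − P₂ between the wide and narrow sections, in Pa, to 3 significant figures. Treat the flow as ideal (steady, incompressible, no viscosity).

Continuity gives A₁v₁ = A₂v₂, so v₂ = (104 cm²)/(10.8 cm²) × 3.22 m/s = 31.0 m/s.
Bernoulli (h₁ = h₂): P₁ − P₂ = ½ρ(v₂² − v₁²).
P₁ − P₂ = ½·1260·(31.0² − 3.22²) = ½·1260·949 = 598000 Pa.

ΔP = 598000 Pa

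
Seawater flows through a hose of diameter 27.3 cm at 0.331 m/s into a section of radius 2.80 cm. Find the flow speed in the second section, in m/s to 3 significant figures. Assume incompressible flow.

v₂ = 7.87 m/s

Mass conservation (A₁v₁ = A₂v₂) gives v₂ = 0.331 × 585/24.6 = 7.87 m/s.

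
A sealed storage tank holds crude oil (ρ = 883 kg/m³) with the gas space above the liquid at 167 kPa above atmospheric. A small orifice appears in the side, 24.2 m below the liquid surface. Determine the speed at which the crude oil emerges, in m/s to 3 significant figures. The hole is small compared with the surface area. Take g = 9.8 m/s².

v ≈ 29.2 m/s

Take point 1 at the surface (v₁ ≈ 0) and point 2 at the hole (at atmospheric pressure). Bernoulli: P₁ + ρg h = P_atm + ½ρv₂².
With P₁ − P_atm = 167000 Pa, v₂ = √(2gh + 2ΔP/ρ) = √(2·9.8·24.2 + 2·167000/883) = 29.2 m/s.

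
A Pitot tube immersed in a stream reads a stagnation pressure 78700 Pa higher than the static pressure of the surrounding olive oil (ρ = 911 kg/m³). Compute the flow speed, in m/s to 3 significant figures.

13.1 m/s

The dynamic pressure equals the rise in static pressure at the stagnation point: ΔP = ½ρv².
v = √(2ΔP/ρ) = √(2·78700/911) = 13.1 m/s.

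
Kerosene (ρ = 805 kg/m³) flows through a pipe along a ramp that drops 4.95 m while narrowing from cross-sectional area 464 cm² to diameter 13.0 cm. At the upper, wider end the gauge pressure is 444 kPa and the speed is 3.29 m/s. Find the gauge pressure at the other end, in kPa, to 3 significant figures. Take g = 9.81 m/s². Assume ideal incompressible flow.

P₂ = 434 kPa

By continuity, v₂ = v₁·A₁/A₂ = 3.29·(464/133) = 11.5 m/s.
Energy conservation along the streamline gives P₂ = P₁ − ½ρ(v₂² − v₁²) − ρg(h₂ − h₁).
P₂ = 444000 + ½·805·(3.29² − 11.5²) − 805·9.81·(−4.95) = 444000 + (-48900) − (-39100) = 434000 Pa.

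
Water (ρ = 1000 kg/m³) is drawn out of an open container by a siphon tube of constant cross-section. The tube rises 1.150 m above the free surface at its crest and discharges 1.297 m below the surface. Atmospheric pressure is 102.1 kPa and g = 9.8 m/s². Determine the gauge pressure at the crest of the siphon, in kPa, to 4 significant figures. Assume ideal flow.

From the surface to the outlet (both open to atmosphere, surface at rest): v = √(2g·h_out) = √(2·9.8·1.297) = 5.042 m/s.
The bore is uniform, so the speed at the crest is the same v. Bernoulli surface→crest: P_atm = P_top + ½ρv² + ρg·h_top.
P_top = 102100 − ½·1000·5.042² − 1000·9.8·1.150 = 78120 Pa. So P_gauge = P_top − P_atm = -23980 Pa.

-23.98 kPa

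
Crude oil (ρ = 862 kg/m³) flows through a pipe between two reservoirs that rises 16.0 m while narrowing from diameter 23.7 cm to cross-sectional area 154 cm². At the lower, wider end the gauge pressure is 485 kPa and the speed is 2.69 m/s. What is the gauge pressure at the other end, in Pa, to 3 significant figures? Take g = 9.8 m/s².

P₂ ≈ 327000 Pa

Mass conservation (A₁v₁ = A₂v₂) gives v₂ = 2.69 × 441/154 = 7.71 m/s.
Applying Bernoulli between the two ends and solving for P₂: P₂ = P₁ + ½ρ(v₁² − v₂²) − ρgΔh.
P₂ = 485000 + ½·862·(2.69² − 7.71²) − 862·9.8·(+16.0) = 485000 + (-22500) − (135000) = 327000 Pa.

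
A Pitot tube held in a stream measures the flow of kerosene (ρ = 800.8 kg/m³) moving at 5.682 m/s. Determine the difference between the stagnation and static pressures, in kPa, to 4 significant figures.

At the stagnation point the flow is brought to rest, so Bernoulli gives P_stag − P_static = ½ρv².
ΔP = ½·800.8·5.682² = 12930 Pa.

ΔP ≈ 12.93 kPa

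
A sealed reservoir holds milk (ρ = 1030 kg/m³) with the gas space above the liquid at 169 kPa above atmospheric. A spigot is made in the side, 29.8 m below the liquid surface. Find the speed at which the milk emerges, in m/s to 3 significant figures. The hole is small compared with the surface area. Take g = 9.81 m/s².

Take point 1 at the surface (v₁ ≈ 0) and point 2 at the hole (at atmospheric pressure). Bernoulli: P₁ + ρg h = P_atm + ½ρv₂².
With P₁ − P_atm = 169000 Pa, v₂ = √(2gh + 2ΔP/ρ) = √(2·9.81·29.8 + 2·169000/1030) = 30.2 m/s.

v ≈ 30.2 m/s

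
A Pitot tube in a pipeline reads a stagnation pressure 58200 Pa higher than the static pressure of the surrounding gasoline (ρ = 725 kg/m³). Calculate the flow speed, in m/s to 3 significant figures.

At the stagnation point the flow is brought to rest, so Bernoulli gives P_stag − P_static = ½ρv².
v = √(2ΔP/ρ) = √(2·58200/725) = 12.7 m/s.

12.7 m/s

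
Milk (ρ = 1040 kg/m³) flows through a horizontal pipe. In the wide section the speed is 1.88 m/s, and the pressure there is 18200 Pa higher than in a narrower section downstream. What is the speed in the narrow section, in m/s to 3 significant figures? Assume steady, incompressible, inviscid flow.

Horizontal Bernoulli: P₁ + ½ρv₁² = P₂ + ½ρv₂², so v₂² = v₁² + 2(P₁ − P₂)/ρ.
v₂ = √(1.88² + 2·18200/1040) = √(3.53 + 35.0) = 6.21 m/s.

6.21 m/s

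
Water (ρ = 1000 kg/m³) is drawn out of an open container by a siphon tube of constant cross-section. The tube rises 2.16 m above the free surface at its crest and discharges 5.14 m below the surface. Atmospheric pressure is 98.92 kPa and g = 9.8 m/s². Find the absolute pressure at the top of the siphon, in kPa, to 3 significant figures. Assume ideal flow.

From the surface to the outlet (both open to atmosphere, surface at rest): v = √(2g·h_out) = √(2·9.8·5.14) = 10.0 m/s.
Continuity keeps v the same throughout the tube; from surface to crest, P_atm + 0 = P_top + ½ρv² + ρg·h_top.
P_top = 98920 − ½·1000·10.0² − 1000·9.8·2.16 = 27400 Pa.

P_top = 27.4 kPa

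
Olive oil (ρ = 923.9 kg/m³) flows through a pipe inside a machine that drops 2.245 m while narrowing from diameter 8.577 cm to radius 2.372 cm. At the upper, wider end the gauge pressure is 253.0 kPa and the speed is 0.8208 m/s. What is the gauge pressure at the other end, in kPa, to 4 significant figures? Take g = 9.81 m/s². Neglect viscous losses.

Mass conservation (A₁v₁ = A₂v₂) gives v₂ = 0.8208 × 57.78/17.68 = 2.683 m/s.
Energy conservation along the streamline gives P₂ = P₁ − ½ρ(v₂² − v₁²) − ρg(h₂ − h₁).
P₂ = 253000 + ½·923.9·(0.8208² − 2.683²) − 923.9·9.81·(−2.245) = 253000 + (-3014) − (-20350) = 270300 Pa.

P₂ = 270.3 kPa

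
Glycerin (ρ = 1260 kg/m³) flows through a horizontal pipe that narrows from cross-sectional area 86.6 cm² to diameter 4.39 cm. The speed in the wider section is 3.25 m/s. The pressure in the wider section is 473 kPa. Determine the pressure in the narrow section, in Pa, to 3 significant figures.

P₂ ≈ 262000 Pa

Continuity gives A₁v₁ = A₂v₂, so v₂ = (86.6 cm²)/(15.1 cm²) × 3.25 m/s = 18.6 m/s.
The pipe is horizontal, so Bernoulli reduces to P₁ + ½ρv₁² = P₂ + ½ρv₂².
P₂ = P₁ − ½ρ(v₂² − v₁²) = 473000 − ½·1260·(18.6² − 3.25²) = 473000 − 211000 = 262000 Pa.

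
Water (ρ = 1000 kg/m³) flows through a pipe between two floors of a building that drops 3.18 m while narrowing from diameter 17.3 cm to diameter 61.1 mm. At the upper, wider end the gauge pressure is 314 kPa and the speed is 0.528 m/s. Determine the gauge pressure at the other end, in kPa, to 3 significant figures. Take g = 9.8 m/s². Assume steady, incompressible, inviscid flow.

P₂ ≈ 336 kPa

By continuity, v₂ = v₁·A₁/A₂ = 0.528·(235/29.3) = 4.23 m/s.
Energy conservation along the streamline gives P₂ = P₁ − ½ρ(v₂² − v₁²) − ρg(h₂ − h₁).
P₂ = 314000 + ½·1000·(0.528² − 4.23²) − 1000·9.8·(−3.18) = 314000 + (-8820) − (-31200) = 336000 Pa.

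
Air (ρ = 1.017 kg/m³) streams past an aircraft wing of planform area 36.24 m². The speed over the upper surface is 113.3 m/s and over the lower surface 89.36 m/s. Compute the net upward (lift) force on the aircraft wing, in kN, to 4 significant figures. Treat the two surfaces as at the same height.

From P + ½ρv² = const at equal height, P_low − P_up = ½ρ(v_up² − v_low²).
ΔP = ½·1.017·(113.3² − 89.36²) = 2467 Pa.
Lift = ΔP · A = 2467 × 36.24 = 89410 N.

89.41 kN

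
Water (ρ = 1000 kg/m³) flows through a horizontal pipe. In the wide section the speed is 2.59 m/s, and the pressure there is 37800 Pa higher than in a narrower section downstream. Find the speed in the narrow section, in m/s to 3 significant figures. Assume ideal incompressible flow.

v₂ = 9.07 m/s

Along the level pipe P + ½ρv² is conserved, hence v₂² = v₁² + 2(P₁ − P₂)/ρ.
v₂ = √(2.59² + 2·37800/1000) = √(6.71 + 75.6) = 9.07 m/s.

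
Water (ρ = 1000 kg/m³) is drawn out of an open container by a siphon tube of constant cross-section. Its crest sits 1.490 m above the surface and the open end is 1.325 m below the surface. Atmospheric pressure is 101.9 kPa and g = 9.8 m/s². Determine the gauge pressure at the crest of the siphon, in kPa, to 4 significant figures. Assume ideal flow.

From the surface to the outlet (both open to atmosphere, surface at rest): v = √(2g·h_out) = √(2·9.8·1.325) = 5.096 m/s.
The bore is uniform, so the speed at the crest is the same v. Bernoulli surface→crest: P_atm = P_top + ½ρv² + ρg·h_top.
P_top = 101900 − ½·1000·5.096² − 1000·9.8·1.490 = 74310 Pa. So P_gauge = P_top − P_atm = -27590 Pa.

P_gauge = -27.59 kPa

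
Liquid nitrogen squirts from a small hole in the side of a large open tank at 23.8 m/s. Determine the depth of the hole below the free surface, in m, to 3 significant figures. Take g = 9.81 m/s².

h ≈ 28.9 m

Torricelli: v = √(2gh), so h = v²/(2g).
h = 23.8²/(2·9.81) = 566/19.62 = 28.9 m.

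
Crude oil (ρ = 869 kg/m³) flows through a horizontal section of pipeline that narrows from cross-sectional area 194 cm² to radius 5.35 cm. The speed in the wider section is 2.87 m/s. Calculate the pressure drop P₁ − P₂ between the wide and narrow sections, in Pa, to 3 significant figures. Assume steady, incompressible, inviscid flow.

13100 Pa

Mass conservation (A₁v₁ = A₂v₂) gives v₂ = 2.87 × 194/89.9 = 6.19 m/s.
The pipe is horizontal, so Bernoulli reduces to P₁ + ½ρv₁² = P₂ + ½ρv₂².
P₁ − P₂ = ½·869·(6.19² − 2.87²) = ½·869·30.1 = 13100 Pa.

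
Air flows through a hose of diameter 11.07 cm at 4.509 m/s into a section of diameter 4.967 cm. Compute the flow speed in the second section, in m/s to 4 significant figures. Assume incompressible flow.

v₂ ≈ 22.40 m/s

The volume flow rate is constant, so v₂ = (A₁/A₂)v₁ = (96.25/19.38)·4.509 = 22.40 m/s.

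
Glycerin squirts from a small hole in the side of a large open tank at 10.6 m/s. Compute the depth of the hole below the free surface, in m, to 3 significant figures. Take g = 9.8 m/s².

h ≈ 5.73 m

For a small hole in a large open tank, ½v² = gh, giving h = v²/(2g).
h = 10.6²/(2·9.8) = 112/19.60 = 5.73 m.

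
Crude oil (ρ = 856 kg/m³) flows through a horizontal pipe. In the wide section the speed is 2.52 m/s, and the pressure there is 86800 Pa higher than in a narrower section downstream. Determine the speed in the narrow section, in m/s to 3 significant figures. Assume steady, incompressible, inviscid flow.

Horizontal Bernoulli: P₁ + ½ρv₁² = P₂ + ½ρv₂², so v₂² = v₁² + 2(P₁ − P₂)/ρ.
v₂ = √(2.52² + 2·86800/856) = √(6.35 + 203) = 14.5 m/s.

14.5 m/s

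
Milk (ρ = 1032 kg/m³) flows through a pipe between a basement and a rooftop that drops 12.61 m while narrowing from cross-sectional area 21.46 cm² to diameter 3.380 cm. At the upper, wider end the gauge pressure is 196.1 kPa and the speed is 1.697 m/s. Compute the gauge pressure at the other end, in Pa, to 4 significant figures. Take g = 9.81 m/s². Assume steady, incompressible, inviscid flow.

P₂ = 316700 Pa

The volume flow rate is constant, so v₂ = (A₁/A₂)v₁ = (21.46/8.973)·1.697 = 4.059 m/s.
Bernoulli: P₁ + ½ρv₁² + ρg h₁ = P₂ + ½ρv₂² + ρg h₂, so P₂ = P₁ + ½ρ(v₁² − v₂²) − ρg(h₂ − h₁).
P₂ = 196100 + ½·1032·(1.697² − 4.059²) − 1032·9.81·(−12.61) = 196100 + (-7014) − (-127700) = 316700 Pa.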